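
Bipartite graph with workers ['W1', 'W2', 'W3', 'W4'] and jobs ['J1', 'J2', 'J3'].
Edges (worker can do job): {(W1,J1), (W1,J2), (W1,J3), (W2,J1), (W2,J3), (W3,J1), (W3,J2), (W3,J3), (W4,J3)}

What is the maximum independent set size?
Maximum independent set = 4

By König's theorem:
- Min vertex cover = Max matching = 3
- Max independent set = Total vertices - Min vertex cover
- Max independent set = 7 - 3 = 4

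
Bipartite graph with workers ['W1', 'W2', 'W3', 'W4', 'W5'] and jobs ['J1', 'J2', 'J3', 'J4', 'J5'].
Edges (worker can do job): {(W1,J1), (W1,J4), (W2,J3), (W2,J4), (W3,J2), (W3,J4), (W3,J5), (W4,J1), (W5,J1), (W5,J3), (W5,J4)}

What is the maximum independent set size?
Maximum independent set = 6

By König's theorem:
- Min vertex cover = Max matching = 4
- Max independent set = Total vertices - Min vertex cover
- Max independent set = 10 - 4 = 6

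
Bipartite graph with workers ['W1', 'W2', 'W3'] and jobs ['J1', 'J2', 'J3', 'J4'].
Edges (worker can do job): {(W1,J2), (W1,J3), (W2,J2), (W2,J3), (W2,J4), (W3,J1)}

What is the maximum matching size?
Maximum matching size = 3

Maximum matching: {(W1,J2), (W2,J3), (W3,J1)}
Size: 3

This assigns 3 workers to 3 distinct jobs.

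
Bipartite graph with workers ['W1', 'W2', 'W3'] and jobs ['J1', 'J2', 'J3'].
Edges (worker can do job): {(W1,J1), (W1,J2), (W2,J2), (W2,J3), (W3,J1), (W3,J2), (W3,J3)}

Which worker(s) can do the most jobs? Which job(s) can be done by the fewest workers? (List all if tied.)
Most versatile: W3 (3 jobs); Least covered: J1, J3 (2 workers)

Worker degrees (jobs they can do): W1:2, W2:2, W3:3
Job degrees (workers who can do it): J1:2, J2:3, J3:2

Maximum worker degree is 3, achieved by: W3
Minimum job degree is 2, achieved by: J1, J3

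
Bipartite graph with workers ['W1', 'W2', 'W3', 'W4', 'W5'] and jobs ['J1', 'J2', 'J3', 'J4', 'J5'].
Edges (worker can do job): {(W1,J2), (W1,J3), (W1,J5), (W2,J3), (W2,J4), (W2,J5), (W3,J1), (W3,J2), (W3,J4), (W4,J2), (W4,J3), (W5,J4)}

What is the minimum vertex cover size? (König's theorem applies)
Minimum vertex cover size = 5

By König's theorem: in bipartite graphs,
min vertex cover = max matching = 5

Maximum matching has size 5, so minimum vertex cover also has size 5.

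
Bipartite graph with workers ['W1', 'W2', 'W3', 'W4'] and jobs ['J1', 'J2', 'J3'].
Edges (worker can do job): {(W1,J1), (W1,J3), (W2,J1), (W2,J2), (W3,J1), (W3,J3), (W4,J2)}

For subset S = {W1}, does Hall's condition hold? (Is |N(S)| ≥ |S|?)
Yes: |N(S)| = 2, |S| = 1

Subset S = {W1}
Neighbors N(S) = {J1, J3}

|N(S)| = 2, |S| = 1
Hall's condition: |N(S)| ≥ |S| is satisfied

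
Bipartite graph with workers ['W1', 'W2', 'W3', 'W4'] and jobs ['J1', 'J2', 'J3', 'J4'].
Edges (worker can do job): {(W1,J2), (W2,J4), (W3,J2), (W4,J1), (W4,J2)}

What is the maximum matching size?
Maximum matching size = 3

Maximum matching: {(W2,J4), (W3,J2), (W4,J1)}
Size: 3

This assigns 3 workers to 3 distinct jobs.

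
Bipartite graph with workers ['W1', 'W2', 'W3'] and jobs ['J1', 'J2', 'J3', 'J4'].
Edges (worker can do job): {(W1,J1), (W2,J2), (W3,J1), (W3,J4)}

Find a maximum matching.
Matching: {(W1,J1), (W2,J2), (W3,J4)}

Maximum matching (size 3):
  W1 → J1
  W2 → J2
  W3 → J4

Each worker is assigned to at most one job, and each job to at most one worker.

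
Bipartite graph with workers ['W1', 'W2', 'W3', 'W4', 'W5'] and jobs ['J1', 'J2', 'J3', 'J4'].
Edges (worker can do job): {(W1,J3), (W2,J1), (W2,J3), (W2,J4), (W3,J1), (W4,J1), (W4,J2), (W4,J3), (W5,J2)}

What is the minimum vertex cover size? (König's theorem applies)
Minimum vertex cover size = 4

By König's theorem: in bipartite graphs,
min vertex cover = max matching = 4

Maximum matching has size 4, so minimum vertex cover also has size 4.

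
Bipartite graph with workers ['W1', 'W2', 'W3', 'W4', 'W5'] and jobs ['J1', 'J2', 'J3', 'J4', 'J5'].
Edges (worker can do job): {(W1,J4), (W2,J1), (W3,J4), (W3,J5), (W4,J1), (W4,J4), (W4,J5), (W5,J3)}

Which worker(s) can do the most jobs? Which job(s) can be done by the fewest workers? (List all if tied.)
Most versatile: W4 (3 jobs); Least covered: J2 (0 workers)

Worker degrees (jobs they can do): W1:1, W2:1, W3:2, W4:3, W5:1
Job degrees (workers who can do it): J1:2, J2:0, J3:1, J4:3, J5:2

Maximum worker degree is 3, achieved by: W4
Minimum job degree is 0, achieved by: J2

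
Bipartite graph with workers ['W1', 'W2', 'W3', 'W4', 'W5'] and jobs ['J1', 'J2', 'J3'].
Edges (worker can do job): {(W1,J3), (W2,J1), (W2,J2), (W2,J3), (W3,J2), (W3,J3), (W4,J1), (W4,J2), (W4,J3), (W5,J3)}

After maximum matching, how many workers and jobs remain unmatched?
Unmatched: 2 workers, 0 jobs

Maximum matching size: 3
Workers: 5 total, 3 matched, 2 unmatched
Jobs: 3 total, 3 matched, 0 unmatched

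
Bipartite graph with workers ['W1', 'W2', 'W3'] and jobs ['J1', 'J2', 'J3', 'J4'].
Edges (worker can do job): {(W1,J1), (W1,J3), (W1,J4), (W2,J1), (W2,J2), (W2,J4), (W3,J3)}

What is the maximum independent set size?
Maximum independent set = 4

By König's theorem:
- Min vertex cover = Max matching = 3
- Max independent set = Total vertices - Min vertex cover
- Max independent set = 7 - 3 = 4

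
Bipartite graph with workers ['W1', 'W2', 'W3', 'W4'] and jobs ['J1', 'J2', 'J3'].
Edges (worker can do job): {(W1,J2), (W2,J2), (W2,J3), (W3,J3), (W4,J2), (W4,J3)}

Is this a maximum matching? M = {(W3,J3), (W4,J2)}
Yes, size 2 is maximum

Proposed matching has size 2.
Maximum matching size for this graph: 2.

This is a maximum matching.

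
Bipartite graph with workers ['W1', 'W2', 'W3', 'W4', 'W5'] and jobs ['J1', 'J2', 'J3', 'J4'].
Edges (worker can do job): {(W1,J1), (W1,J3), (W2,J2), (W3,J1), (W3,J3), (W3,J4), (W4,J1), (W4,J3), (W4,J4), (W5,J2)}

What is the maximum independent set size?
Maximum independent set = 5

By König's theorem:
- Min vertex cover = Max matching = 4
- Max independent set = Total vertices - Min vertex cover
- Max independent set = 9 - 4 = 5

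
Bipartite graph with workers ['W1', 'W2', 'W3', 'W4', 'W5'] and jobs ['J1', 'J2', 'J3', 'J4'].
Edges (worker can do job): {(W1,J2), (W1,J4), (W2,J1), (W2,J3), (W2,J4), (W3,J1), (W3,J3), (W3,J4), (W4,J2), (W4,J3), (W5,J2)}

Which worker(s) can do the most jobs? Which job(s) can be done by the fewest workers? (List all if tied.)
Most versatile: W2, W3 (3 jobs); Least covered: J1 (2 workers)

Worker degrees (jobs they can do): W1:2, W2:3, W3:3, W4:2, W5:1
Job degrees (workers who can do it): J1:2, J2:3, J3:3, J4:3

Maximum worker degree is 3, achieved by: W2, W3
Minimum job degree is 2, achieved by: J1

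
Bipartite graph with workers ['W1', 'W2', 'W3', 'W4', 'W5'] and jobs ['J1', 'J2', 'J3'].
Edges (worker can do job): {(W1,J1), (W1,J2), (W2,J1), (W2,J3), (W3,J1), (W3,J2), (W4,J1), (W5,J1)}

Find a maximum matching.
Matching: {(W2,J3), (W3,J2), (W5,J1)}

Maximum matching (size 3):
  W2 → J3
  W3 → J2
  W5 → J1

Each worker is assigned to at most one job, and each job to at most one worker.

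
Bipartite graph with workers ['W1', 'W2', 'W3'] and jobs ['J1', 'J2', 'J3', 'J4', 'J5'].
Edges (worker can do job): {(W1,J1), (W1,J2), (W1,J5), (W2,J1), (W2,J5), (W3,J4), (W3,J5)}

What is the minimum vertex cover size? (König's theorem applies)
Minimum vertex cover size = 3

By König's theorem: in bipartite graphs,
min vertex cover = max matching = 3

Maximum matching has size 3, so minimum vertex cover also has size 3.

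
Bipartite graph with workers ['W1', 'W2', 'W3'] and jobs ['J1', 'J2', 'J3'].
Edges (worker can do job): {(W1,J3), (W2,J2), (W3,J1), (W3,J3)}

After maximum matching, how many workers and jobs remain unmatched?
Unmatched: 0 workers, 0 jobs

Maximum matching size: 3
Workers: 3 total, 3 matched, 0 unmatched
Jobs: 3 total, 3 matched, 0 unmatched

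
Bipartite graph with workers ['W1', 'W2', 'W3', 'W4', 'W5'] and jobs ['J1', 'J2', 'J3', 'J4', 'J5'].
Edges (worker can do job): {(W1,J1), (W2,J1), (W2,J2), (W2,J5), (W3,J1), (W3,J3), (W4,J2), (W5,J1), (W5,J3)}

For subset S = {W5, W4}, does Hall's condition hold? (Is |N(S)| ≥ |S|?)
Yes: |N(S)| = 3, |S| = 2

Subset S = {W5, W4}
Neighbors N(S) = {J1, J2, J3}

|N(S)| = 3, |S| = 2
Hall's condition: |N(S)| ≥ |S| is satisfied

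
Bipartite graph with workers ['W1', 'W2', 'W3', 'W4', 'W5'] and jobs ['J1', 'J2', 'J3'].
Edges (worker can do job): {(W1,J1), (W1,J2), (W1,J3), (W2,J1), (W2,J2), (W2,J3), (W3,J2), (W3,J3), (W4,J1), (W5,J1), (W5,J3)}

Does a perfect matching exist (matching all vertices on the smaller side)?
Yes, perfect matching exists (size 3)

Perfect matching: {(W1,J2), (W3,J3), (W5,J1)}
All 3 vertices on the smaller side are matched.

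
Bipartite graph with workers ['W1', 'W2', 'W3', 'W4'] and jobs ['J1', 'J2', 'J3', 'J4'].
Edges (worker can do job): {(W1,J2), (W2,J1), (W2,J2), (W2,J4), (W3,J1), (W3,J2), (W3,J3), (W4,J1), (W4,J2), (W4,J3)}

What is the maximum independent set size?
Maximum independent set = 4

By König's theorem:
- Min vertex cover = Max matching = 4
- Max independent set = Total vertices - Min vertex cover
- Max independent set = 8 - 4 = 4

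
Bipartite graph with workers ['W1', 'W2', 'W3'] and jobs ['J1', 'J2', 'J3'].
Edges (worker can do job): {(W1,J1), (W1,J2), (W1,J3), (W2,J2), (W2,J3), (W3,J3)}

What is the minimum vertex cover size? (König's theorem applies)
Minimum vertex cover size = 3

By König's theorem: in bipartite graphs,
min vertex cover = max matching = 3

Maximum matching has size 3, so minimum vertex cover also has size 3.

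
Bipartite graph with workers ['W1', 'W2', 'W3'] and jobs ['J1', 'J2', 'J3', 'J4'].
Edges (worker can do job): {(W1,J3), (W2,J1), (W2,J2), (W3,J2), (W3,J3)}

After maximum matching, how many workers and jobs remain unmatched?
Unmatched: 0 workers, 1 jobs

Maximum matching size: 3
Workers: 3 total, 3 matched, 0 unmatched
Jobs: 4 total, 3 matched, 1 unmatched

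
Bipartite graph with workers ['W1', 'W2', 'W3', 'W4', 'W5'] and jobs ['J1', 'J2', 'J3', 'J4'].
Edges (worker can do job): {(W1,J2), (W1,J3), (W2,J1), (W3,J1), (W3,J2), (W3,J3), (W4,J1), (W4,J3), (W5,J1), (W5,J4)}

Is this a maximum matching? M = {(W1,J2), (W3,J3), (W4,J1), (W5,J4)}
Yes, size 4 is maximum

Proposed matching has size 4.
Maximum matching size for this graph: 4.

This is a maximum matching.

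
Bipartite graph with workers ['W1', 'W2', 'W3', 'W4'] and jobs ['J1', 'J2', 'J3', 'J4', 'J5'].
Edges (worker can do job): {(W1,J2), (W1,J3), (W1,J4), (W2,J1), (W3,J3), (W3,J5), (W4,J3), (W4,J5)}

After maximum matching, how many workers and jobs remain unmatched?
Unmatched: 0 workers, 1 jobs

Maximum matching size: 4
Workers: 4 total, 4 matched, 0 unmatched
Jobs: 5 total, 4 matched, 1 unmatched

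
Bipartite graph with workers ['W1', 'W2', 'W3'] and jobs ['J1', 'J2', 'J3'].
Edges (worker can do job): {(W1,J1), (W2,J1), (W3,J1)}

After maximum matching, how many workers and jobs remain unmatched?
Unmatched: 2 workers, 2 jobs

Maximum matching size: 1
Workers: 3 total, 1 matched, 2 unmatched
Jobs: 3 total, 1 matched, 2 unmatched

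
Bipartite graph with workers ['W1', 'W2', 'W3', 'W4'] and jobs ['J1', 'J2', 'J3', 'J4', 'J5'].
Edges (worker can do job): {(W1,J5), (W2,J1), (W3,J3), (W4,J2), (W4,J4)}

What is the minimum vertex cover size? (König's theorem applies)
Minimum vertex cover size = 4

By König's theorem: in bipartite graphs,
min vertex cover = max matching = 4

Maximum matching has size 4, so minimum vertex cover also has size 4.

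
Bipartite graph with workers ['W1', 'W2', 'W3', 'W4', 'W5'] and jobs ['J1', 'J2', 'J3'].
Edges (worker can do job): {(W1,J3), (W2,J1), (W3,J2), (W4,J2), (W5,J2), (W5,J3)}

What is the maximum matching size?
Maximum matching size = 3

Maximum matching: {(W2,J1), (W3,J2), (W5,J3)}
Size: 3

This assigns 3 workers to 3 distinct jobs.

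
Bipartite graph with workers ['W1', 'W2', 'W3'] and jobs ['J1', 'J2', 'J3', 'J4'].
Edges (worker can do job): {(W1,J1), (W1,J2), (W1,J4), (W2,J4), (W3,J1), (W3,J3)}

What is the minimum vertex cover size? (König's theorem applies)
Minimum vertex cover size = 3

By König's theorem: in bipartite graphs,
min vertex cover = max matching = 3

Maximum matching has size 3, so minimum vertex cover also has size 3.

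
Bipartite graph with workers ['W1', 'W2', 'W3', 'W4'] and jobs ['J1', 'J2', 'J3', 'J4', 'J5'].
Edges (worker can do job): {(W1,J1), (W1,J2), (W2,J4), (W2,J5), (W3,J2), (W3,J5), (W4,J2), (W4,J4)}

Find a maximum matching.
Matching: {(W1,J1), (W2,J4), (W3,J5), (W4,J2)}

Maximum matching (size 4):
  W1 → J1
  W2 → J4
  W3 → J5
  W4 → J2

Each worker is assigned to at most one job, and each job to at most one worker.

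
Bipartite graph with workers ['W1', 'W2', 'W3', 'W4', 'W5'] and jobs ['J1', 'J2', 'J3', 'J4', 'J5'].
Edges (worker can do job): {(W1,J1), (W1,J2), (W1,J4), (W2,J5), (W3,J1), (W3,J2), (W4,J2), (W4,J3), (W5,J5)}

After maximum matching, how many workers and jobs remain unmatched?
Unmatched: 1 workers, 1 jobs

Maximum matching size: 4
Workers: 5 total, 4 matched, 1 unmatched
Jobs: 5 total, 4 matched, 1 unmatched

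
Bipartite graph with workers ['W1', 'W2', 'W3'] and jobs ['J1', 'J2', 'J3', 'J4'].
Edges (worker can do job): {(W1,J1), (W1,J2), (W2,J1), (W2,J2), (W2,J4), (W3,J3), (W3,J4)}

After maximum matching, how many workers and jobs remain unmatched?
Unmatched: 0 workers, 1 jobs

Maximum matching size: 3
Workers: 3 total, 3 matched, 0 unmatched
Jobs: 4 total, 3 matched, 1 unmatched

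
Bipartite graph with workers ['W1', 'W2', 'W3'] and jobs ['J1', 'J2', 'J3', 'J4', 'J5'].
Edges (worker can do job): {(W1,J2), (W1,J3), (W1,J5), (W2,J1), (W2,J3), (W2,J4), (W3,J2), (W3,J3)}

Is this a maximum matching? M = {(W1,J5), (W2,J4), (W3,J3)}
Yes, size 3 is maximum

Proposed matching has size 3.
Maximum matching size for this graph: 3.

This is a maximum matching.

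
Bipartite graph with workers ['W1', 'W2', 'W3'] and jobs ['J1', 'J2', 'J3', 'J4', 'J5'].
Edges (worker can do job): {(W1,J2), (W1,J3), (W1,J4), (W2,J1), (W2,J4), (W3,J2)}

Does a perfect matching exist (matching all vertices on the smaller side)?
Yes, perfect matching exists (size 3)

Perfect matching: {(W1,J4), (W2,J1), (W3,J2)}
All 3 vertices on the smaller side are matched.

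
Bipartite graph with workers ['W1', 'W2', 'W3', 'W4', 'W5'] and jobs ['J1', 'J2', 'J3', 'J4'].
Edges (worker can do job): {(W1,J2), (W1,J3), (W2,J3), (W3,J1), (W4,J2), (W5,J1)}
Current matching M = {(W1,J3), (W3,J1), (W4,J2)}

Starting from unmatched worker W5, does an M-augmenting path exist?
No augmenting path from W5

Alternating search from W5 reaches jobs: {J1}.
Every reachable job is already matched in M, and following those matched edges back to workers exposes no further unvisited jobs.
No M-augmenting path from W5 exists.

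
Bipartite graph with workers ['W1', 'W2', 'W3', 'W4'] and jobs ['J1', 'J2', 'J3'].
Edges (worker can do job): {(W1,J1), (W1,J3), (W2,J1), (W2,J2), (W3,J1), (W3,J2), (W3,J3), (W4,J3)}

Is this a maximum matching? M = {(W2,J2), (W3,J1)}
No, size 2 is not maximum

Proposed matching has size 2.
Maximum matching size for this graph: 3.

This is NOT maximum - can be improved to size 3.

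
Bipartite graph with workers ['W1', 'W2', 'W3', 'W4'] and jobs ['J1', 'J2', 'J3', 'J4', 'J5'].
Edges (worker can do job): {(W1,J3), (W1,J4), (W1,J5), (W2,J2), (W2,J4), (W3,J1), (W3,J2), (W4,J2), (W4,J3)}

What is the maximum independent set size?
Maximum independent set = 5

By König's theorem:
- Min vertex cover = Max matching = 4
- Max independent set = Total vertices - Min vertex cover
- Max independent set = 9 - 4 = 5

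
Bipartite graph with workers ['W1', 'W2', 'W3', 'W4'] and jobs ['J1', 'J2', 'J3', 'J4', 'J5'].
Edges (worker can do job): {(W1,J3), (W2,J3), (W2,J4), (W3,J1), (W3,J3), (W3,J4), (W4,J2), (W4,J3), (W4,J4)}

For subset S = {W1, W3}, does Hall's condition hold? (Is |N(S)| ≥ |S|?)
Yes: |N(S)| = 3, |S| = 2

Subset S = {W1, W3}
Neighbors N(S) = {J1, J3, J4}

|N(S)| = 3, |S| = 2
Hall's condition: |N(S)| ≥ |S| is satisfied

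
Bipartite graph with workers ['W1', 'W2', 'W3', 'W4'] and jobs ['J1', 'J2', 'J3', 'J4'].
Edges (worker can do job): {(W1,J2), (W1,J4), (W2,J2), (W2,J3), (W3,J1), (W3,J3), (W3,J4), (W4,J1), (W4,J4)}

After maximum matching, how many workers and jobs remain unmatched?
Unmatched: 0 workers, 0 jobs

Maximum matching size: 4
Workers: 4 total, 4 matched, 0 unmatched
Jobs: 4 total, 4 matched, 0 unmatched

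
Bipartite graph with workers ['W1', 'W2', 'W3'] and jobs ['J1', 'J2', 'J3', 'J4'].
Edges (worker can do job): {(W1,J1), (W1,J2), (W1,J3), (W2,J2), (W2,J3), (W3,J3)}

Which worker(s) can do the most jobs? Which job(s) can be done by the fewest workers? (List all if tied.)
Most versatile: W1 (3 jobs); Least covered: J4 (0 workers)

Worker degrees (jobs they can do): W1:3, W2:2, W3:1
Job degrees (workers who can do it): J1:1, J2:2, J3:3, J4:0

Maximum worker degree is 3, achieved by: W1
Minimum job degree is 0, achieved by: J4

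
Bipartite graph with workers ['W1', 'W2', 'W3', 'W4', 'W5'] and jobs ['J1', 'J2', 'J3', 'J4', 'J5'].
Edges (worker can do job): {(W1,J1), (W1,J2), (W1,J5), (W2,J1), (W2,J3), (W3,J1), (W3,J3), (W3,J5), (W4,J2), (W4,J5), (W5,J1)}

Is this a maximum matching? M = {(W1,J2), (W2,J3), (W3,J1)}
No, size 3 is not maximum

Proposed matching has size 3.
Maximum matching size for this graph: 4.

This is NOT maximum - can be improved to size 4.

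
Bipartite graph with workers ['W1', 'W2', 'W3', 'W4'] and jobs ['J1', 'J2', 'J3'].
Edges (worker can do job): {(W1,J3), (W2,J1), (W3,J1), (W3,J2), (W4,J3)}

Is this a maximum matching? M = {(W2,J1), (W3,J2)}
No, size 2 is not maximum

Proposed matching has size 2.
Maximum matching size for this graph: 3.

This is NOT maximum - can be improved to size 3.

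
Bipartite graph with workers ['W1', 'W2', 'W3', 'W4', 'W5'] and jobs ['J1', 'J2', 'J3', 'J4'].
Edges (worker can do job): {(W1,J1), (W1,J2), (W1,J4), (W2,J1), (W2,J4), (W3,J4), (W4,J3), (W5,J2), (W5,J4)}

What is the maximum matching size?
Maximum matching size = 4

Maximum matching: {(W1,J1), (W3,J4), (W4,J3), (W5,J2)}
Size: 4

This assigns 4 workers to 4 distinct jobs.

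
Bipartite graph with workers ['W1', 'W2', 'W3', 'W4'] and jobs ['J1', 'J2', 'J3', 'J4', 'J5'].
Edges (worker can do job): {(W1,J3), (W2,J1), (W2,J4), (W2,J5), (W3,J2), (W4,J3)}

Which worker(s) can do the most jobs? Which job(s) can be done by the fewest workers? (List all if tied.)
Most versatile: W2 (3 jobs); Least covered: J1, J2, J4, J5 (1 workers)

Worker degrees (jobs they can do): W1:1, W2:3, W3:1, W4:1
Job degrees (workers who can do it): J1:1, J2:1, J3:2, J4:1, J5:1

Maximum worker degree is 3, achieved by: W2
Minimum job degree is 1, achieved by: J1, J2, J4, J5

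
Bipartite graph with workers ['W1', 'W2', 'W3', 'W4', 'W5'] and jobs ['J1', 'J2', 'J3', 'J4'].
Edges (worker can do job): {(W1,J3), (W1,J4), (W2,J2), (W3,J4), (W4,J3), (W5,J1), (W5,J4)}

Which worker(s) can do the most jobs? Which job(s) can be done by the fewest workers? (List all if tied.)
Most versatile: W1, W5 (2 jobs); Least covered: J1, J2 (1 workers)

Worker degrees (jobs they can do): W1:2, W2:1, W3:1, W4:1, W5:2
Job degrees (workers who can do it): J1:1, J2:1, J3:2, J4:3

Maximum worker degree is 2, achieved by: W1, W5
Minimum job degree is 1, achieved by: J1, J2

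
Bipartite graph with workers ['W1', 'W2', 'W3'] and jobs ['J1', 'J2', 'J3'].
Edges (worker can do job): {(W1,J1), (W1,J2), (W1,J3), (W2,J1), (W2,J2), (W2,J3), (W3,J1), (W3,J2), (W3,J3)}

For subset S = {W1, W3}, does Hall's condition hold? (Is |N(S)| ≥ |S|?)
Yes: |N(S)| = 3, |S| = 2

Subset S = {W1, W3}
Neighbors N(S) = {J1, J2, J3}

|N(S)| = 3, |S| = 2
Hall's condition: |N(S)| ≥ |S| is satisfied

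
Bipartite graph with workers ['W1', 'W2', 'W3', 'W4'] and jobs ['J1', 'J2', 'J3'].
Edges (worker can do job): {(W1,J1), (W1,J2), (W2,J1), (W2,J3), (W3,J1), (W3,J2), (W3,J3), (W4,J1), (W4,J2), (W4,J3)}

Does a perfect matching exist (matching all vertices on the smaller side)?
Yes, perfect matching exists (size 3)

Perfect matching: {(W1,J1), (W3,J2), (W4,J3)}
All 3 vertices on the smaller side are matched.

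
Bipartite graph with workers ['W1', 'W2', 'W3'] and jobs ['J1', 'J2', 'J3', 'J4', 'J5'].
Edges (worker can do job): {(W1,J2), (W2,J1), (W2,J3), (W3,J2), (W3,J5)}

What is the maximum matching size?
Maximum matching size = 3

Maximum matching: {(W1,J2), (W2,J1), (W3,J5)}
Size: 3

This assigns 3 workers to 3 distinct jobs.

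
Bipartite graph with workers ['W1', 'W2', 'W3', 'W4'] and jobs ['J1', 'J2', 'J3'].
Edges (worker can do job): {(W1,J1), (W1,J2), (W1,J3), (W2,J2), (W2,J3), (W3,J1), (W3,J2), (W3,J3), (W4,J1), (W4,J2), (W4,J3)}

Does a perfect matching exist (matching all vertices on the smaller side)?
Yes, perfect matching exists (size 3)

Perfect matching: {(W1,J1), (W3,J3), (W4,J2)}
All 3 vertices on the smaller side are matched.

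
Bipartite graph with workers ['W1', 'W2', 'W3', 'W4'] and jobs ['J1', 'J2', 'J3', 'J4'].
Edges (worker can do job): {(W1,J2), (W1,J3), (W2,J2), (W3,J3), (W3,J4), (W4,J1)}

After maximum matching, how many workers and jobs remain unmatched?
Unmatched: 0 workers, 0 jobs

Maximum matching size: 4
Workers: 4 total, 4 matched, 0 unmatched
Jobs: 4 total, 4 matched, 0 unmatched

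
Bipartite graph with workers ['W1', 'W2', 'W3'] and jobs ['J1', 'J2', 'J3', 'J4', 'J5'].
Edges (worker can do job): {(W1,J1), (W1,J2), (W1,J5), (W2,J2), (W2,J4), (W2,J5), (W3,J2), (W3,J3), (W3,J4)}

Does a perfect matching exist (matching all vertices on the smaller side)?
Yes, perfect matching exists (size 3)

Perfect matching: {(W1,J1), (W2,J4), (W3,J2)}
All 3 vertices on the smaller side are matched.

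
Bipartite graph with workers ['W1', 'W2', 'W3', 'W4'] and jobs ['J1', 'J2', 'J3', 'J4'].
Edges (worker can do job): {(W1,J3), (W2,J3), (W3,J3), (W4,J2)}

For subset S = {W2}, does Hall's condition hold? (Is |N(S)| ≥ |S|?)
Yes: |N(S)| = 1, |S| = 1

Subset S = {W2}
Neighbors N(S) = {J3}

|N(S)| = 1, |S| = 1
Hall's condition: |N(S)| ≥ |S| is satisfied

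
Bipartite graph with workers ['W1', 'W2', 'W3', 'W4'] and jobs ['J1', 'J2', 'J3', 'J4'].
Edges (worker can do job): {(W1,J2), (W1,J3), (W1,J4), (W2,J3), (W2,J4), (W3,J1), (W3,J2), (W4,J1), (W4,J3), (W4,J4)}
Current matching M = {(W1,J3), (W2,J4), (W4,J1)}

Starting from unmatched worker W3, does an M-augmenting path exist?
Yes: W3 → J2

An M-augmenting path alternates non-matching / matching edges, starting and ending at unmatched vertices.
Path: W3 → J2
(J2 is unmatched in M, so the path is augmenting.)
Flipping edges along this path would increase |M| from 3 to 4.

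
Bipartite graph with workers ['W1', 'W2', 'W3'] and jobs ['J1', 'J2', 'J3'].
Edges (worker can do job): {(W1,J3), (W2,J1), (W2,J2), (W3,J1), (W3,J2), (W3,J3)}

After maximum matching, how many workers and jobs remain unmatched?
Unmatched: 0 workers, 0 jobs

Maximum matching size: 3
Workers: 3 total, 3 matched, 0 unmatched
Jobs: 3 total, 3 matched, 0 unmatched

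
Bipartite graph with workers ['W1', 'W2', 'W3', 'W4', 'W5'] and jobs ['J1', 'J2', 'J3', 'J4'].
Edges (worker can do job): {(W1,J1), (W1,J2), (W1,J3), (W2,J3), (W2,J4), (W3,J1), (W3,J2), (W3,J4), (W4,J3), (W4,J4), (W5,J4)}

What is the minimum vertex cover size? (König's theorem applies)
Minimum vertex cover size = 4

By König's theorem: in bipartite graphs,
min vertex cover = max matching = 4

Maximum matching has size 4, so minimum vertex cover also has size 4.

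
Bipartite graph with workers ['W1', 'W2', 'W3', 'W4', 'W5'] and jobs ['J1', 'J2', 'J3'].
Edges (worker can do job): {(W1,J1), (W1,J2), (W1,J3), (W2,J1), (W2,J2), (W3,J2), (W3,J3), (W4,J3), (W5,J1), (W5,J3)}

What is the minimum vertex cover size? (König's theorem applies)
Minimum vertex cover size = 3

By König's theorem: in bipartite graphs,
min vertex cover = max matching = 3

Maximum matching has size 3, so minimum vertex cover also has size 3.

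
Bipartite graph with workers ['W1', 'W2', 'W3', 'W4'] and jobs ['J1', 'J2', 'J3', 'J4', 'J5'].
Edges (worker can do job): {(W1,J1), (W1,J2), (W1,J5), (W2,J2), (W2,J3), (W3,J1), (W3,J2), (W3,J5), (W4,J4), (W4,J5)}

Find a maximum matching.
Matching: {(W1,J5), (W2,J3), (W3,J1), (W4,J4)}

Maximum matching (size 4):
  W1 → J5
  W2 → J3
  W3 → J1
  W4 → J4

Each worker is assigned to at most one job, and each job to at most one worker.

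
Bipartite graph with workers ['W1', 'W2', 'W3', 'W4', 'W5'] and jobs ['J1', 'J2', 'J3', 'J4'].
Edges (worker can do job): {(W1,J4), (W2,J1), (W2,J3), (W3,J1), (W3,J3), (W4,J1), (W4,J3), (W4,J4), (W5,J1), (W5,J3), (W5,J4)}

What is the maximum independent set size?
Maximum independent set = 6

By König's theorem:
- Min vertex cover = Max matching = 3
- Max independent set = Total vertices - Min vertex cover
- Max independent set = 9 - 3 = 6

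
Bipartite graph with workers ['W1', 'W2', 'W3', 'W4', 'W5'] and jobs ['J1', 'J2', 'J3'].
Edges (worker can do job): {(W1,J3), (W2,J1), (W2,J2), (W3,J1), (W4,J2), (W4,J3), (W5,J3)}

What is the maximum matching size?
Maximum matching size = 3

Maximum matching: {(W3,J1), (W4,J2), (W5,J3)}
Size: 3

This assigns 3 workers to 3 distinct jobs.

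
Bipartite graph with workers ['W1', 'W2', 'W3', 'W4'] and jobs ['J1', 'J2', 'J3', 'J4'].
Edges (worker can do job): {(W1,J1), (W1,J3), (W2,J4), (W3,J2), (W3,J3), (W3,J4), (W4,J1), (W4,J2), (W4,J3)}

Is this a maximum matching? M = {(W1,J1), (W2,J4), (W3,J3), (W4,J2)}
Yes, size 4 is maximum

Proposed matching has size 4.
Maximum matching size for this graph: 4.

This is a maximum matching.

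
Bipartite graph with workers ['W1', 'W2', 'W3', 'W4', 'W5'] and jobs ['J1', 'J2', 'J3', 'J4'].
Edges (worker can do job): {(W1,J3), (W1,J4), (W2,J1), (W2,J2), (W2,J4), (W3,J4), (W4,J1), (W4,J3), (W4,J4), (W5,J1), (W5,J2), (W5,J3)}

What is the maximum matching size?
Maximum matching size = 4

Maximum matching: {(W2,J2), (W3,J4), (W4,J3), (W5,J1)}
Size: 4

This assigns 4 workers to 4 distinct jobs.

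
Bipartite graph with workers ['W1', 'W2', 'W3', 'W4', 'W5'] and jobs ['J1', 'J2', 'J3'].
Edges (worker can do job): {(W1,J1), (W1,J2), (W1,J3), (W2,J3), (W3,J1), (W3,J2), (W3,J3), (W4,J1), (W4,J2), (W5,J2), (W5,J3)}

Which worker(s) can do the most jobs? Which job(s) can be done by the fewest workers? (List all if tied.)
Most versatile: W1, W3 (3 jobs); Least covered: J1 (3 workers)

Worker degrees (jobs they can do): W1:3, W2:1, W3:3, W4:2, W5:2
Job degrees (workers who can do it): J1:3, J2:4, J3:4

Maximum worker degree is 3, achieved by: W1, W3
Minimum job degree is 3, achieved by: J1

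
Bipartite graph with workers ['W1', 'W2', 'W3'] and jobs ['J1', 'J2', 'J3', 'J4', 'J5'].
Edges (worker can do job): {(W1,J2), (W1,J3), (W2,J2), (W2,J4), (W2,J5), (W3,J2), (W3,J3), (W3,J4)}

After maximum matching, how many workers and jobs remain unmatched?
Unmatched: 0 workers, 2 jobs

Maximum matching size: 3
Workers: 3 total, 3 matched, 0 unmatched
Jobs: 5 total, 3 matched, 2 unmatched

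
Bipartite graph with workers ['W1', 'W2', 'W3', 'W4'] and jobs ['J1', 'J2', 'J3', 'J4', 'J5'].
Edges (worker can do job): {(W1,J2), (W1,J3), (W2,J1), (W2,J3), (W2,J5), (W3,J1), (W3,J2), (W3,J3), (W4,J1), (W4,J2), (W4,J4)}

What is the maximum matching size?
Maximum matching size = 4

Maximum matching: {(W1,J3), (W2,J5), (W3,J2), (W4,J1)}
Size: 4

This assigns 4 workers to 4 distinct jobs.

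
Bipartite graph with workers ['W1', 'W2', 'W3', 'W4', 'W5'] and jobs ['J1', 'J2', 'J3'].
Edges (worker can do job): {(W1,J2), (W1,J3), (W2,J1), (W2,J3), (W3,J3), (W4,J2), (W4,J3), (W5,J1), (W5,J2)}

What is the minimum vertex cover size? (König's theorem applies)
Minimum vertex cover size = 3

By König's theorem: in bipartite graphs,
min vertex cover = max matching = 3

Maximum matching has size 3, so minimum vertex cover also has size 3.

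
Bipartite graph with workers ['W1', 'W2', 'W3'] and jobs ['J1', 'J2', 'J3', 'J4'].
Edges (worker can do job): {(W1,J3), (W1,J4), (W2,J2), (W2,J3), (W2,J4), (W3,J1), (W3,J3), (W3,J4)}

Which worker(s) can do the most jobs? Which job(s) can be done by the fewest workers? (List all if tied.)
Most versatile: W2, W3 (3 jobs); Least covered: J1, J2 (1 workers)

Worker degrees (jobs they can do): W1:2, W2:3, W3:3
Job degrees (workers who can do it): J1:1, J2:1, J3:3, J4:3

Maximum worker degree is 3, achieved by: W2, W3
Minimum job degree is 1, achieved by: J1, J2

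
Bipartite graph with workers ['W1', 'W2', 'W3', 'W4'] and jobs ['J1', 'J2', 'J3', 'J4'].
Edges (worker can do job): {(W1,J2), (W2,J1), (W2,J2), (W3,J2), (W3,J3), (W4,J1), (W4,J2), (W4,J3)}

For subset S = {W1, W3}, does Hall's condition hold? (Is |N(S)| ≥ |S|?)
Yes: |N(S)| = 2, |S| = 2

Subset S = {W1, W3}
Neighbors N(S) = {J2, J3}

|N(S)| = 2, |S| = 2
Hall's condition: |N(S)| ≥ |S| is satisfied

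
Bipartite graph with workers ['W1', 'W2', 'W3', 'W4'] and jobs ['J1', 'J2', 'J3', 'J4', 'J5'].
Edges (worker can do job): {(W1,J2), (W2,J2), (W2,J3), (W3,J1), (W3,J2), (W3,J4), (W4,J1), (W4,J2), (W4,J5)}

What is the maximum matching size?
Maximum matching size = 4

Maximum matching: {(W1,J2), (W2,J3), (W3,J4), (W4,J1)}
Size: 4

This assigns 4 workers to 4 distinct jobs.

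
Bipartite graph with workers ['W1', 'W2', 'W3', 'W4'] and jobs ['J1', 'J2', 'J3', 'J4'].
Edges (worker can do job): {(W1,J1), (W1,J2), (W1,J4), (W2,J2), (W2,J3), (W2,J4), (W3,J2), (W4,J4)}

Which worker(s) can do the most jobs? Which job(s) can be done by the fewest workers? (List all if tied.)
Most versatile: W1, W2 (3 jobs); Least covered: J1, J3 (1 workers)

Worker degrees (jobs they can do): W1:3, W2:3, W3:1, W4:1
Job degrees (workers who can do it): J1:1, J2:3, J3:1, J4:3

Maximum worker degree is 3, achieved by: W1, W2
Minimum job degree is 1, achieved by: J1, J3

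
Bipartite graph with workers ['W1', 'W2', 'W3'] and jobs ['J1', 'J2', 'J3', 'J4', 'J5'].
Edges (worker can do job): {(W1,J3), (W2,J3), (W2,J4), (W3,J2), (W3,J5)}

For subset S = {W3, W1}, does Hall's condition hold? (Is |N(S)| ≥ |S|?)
Yes: |N(S)| = 3, |S| = 2

Subset S = {W3, W1}
Neighbors N(S) = {J2, J3, J5}

|N(S)| = 3, |S| = 2
Hall's condition: |N(S)| ≥ |S| is satisfied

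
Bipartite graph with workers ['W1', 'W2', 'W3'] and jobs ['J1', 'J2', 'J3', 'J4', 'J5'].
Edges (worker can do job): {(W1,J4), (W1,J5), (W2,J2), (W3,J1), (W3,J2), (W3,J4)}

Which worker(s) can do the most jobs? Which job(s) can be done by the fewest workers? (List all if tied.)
Most versatile: W3 (3 jobs); Least covered: J3 (0 workers)

Worker degrees (jobs they can do): W1:2, W2:1, W3:3
Job degrees (workers who can do it): J1:1, J2:2, J3:0, J4:2, J5:1

Maximum worker degree is 3, achieved by: W3
Minimum job degree is 0, achieved by: J3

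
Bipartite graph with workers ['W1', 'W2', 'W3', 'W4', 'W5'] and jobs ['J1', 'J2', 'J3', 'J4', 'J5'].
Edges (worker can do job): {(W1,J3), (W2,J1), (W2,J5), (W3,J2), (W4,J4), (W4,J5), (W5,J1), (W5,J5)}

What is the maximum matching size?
Maximum matching size = 5

Maximum matching: {(W1,J3), (W2,J5), (W3,J2), (W4,J4), (W5,J1)}
Size: 5

This assigns 5 workers to 5 distinct jobs.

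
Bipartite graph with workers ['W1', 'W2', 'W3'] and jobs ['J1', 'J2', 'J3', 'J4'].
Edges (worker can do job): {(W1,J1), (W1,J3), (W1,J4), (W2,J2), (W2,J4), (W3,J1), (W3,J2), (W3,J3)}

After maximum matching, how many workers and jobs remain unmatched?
Unmatched: 0 workers, 1 jobs

Maximum matching size: 3
Workers: 3 total, 3 matched, 0 unmatched
Jobs: 4 total, 3 matched, 1 unmatched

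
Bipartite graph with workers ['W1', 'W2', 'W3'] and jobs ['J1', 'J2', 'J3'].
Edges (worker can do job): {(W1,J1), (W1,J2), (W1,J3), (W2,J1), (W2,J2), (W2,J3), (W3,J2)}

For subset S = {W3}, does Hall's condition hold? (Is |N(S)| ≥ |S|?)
Yes: |N(S)| = 1, |S| = 1

Subset S = {W3}
Neighbors N(S) = {J2}

|N(S)| = 1, |S| = 1
Hall's condition: |N(S)| ≥ |S| is satisfied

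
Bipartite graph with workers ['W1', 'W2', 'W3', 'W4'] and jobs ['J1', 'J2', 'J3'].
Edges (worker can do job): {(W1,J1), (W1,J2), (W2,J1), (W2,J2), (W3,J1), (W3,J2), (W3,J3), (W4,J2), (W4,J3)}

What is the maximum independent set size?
Maximum independent set = 4

By König's theorem:
- Min vertex cover = Max matching = 3
- Max independent set = Total vertices - Min vertex cover
- Max independent set = 7 - 3 = 4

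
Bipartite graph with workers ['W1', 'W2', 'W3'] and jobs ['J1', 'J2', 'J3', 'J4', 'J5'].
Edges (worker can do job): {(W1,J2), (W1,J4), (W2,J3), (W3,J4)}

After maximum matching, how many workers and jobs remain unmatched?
Unmatched: 0 workers, 2 jobs

Maximum matching size: 3
Workers: 3 total, 3 matched, 0 unmatched
Jobs: 5 total, 3 matched, 2 unmatched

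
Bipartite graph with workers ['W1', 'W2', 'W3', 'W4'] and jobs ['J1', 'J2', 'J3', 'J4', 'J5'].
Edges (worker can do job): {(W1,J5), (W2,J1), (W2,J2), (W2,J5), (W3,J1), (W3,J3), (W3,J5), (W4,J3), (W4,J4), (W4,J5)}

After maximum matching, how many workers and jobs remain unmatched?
Unmatched: 0 workers, 1 jobs

Maximum matching size: 4
Workers: 4 total, 4 matched, 0 unmatched
Jobs: 5 total, 4 matched, 1 unmatched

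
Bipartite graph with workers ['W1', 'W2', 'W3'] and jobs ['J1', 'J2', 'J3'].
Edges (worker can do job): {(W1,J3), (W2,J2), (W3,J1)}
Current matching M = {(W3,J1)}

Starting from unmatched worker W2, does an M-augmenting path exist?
Yes: W2 → J2

An M-augmenting path alternates non-matching / matching edges, starting and ending at unmatched vertices.
Path: W2 → J2
(J2 is unmatched in M, so the path is augmenting.)
Flipping edges along this path would increase |M| from 1 to 2.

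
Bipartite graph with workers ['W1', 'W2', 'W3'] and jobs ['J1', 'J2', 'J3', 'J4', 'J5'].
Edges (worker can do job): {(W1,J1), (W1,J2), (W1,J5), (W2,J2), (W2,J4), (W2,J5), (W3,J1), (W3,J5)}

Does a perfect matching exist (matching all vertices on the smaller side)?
Yes, perfect matching exists (size 3)

Perfect matching: {(W1,J1), (W2,J4), (W3,J5)}
All 3 vertices on the smaller side are matched.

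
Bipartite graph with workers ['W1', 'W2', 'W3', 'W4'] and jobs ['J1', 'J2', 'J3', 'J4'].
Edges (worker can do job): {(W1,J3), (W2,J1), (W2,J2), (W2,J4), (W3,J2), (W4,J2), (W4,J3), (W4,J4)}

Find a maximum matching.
Matching: {(W1,J3), (W2,J1), (W3,J2), (W4,J4)}

Maximum matching (size 4):
  W1 → J3
  W2 → J1
  W3 → J2
  W4 → J4

Each worker is assigned to at most one job, and each job to at most one worker.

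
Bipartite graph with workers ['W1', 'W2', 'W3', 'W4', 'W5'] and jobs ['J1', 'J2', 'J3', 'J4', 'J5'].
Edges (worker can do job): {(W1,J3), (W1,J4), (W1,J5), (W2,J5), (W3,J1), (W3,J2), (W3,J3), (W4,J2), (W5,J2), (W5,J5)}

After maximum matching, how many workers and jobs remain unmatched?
Unmatched: 1 workers, 1 jobs

Maximum matching size: 4
Workers: 5 total, 4 matched, 1 unmatched
Jobs: 5 total, 4 matched, 1 unmatched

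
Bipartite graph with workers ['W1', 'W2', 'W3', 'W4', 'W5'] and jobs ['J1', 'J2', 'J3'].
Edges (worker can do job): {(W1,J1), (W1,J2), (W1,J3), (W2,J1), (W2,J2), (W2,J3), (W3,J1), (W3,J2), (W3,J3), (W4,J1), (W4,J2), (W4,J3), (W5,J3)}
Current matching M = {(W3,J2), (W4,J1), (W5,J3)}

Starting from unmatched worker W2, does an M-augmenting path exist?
No augmenting path from W2

Alternating search from W2 reaches jobs: {J1, J2, J3}.
Every reachable job is already matched in M, and following those matched edges back to workers exposes no further unvisited jobs.
No M-augmenting path from W2 exists.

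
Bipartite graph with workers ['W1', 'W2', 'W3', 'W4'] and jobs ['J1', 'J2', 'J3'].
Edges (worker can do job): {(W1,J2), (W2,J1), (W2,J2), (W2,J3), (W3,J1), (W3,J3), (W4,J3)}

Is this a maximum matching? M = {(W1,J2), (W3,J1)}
No, size 2 is not maximum

Proposed matching has size 2.
Maximum matching size for this graph: 3.

This is NOT maximum - can be improved to size 3.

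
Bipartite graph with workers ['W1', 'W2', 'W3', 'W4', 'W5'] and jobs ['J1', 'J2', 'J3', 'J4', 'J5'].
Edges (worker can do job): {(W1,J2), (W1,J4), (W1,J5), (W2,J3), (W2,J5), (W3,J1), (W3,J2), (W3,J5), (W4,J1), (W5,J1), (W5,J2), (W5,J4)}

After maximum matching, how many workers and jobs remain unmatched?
Unmatched: 0 workers, 0 jobs

Maximum matching size: 5
Workers: 5 total, 5 matched, 0 unmatched
Jobs: 5 total, 5 matched, 0 unmatched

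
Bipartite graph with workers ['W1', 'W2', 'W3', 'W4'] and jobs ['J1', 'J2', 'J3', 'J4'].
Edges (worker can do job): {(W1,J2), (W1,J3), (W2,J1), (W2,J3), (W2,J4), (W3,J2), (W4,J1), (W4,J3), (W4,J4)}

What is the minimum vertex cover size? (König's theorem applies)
Minimum vertex cover size = 4

By König's theorem: in bipartite graphs,
min vertex cover = max matching = 4

Maximum matching has size 4, so minimum vertex cover also has size 4.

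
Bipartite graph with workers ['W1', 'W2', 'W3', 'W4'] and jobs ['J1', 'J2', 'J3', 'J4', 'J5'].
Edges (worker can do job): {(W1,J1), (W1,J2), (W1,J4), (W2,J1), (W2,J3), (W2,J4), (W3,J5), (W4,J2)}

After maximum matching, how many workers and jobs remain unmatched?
Unmatched: 0 workers, 1 jobs

Maximum matching size: 4
Workers: 4 total, 4 matched, 0 unmatched
Jobs: 5 total, 4 matched, 1 unmatched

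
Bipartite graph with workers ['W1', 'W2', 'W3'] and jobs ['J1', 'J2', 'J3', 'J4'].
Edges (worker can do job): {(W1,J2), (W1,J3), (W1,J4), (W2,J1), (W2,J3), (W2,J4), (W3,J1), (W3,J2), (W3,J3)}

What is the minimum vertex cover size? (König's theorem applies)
Minimum vertex cover size = 3

By König's theorem: in bipartite graphs,
min vertex cover = max matching = 3

Maximum matching has size 3, so minimum vertex cover also has size 3.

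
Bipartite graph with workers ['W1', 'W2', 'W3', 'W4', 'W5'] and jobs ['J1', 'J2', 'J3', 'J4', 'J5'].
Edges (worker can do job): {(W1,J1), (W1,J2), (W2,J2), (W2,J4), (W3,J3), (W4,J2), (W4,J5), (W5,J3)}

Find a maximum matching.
Matching: {(W1,J1), (W2,J4), (W3,J3), (W4,J2)}

Maximum matching (size 4):
  W1 → J1
  W2 → J4
  W3 → J3
  W4 → J2

Each worker is assigned to at most one job, and each job to at most one worker.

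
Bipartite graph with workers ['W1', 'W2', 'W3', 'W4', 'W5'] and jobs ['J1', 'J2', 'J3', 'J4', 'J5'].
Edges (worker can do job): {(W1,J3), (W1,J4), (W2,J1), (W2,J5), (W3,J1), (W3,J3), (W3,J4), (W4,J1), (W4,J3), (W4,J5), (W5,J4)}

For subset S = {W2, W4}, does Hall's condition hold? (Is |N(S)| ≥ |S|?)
Yes: |N(S)| = 3, |S| = 2

Subset S = {W2, W4}
Neighbors N(S) = {J1, J3, J5}

|N(S)| = 3, |S| = 2
Hall's condition: |N(S)| ≥ |S| is satisfied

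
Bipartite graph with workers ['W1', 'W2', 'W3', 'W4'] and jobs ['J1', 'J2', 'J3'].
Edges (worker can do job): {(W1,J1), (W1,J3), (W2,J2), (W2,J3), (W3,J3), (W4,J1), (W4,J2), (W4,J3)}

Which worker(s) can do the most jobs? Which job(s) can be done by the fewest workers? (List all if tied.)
Most versatile: W4 (3 jobs); Least covered: J1, J2 (2 workers)

Worker degrees (jobs they can do): W1:2, W2:2, W3:1, W4:3
Job degrees (workers who can do it): J1:2, J2:2, J3:4

Maximum worker degree is 3, achieved by: W4
Minimum job degree is 2, achieved by: J1, J2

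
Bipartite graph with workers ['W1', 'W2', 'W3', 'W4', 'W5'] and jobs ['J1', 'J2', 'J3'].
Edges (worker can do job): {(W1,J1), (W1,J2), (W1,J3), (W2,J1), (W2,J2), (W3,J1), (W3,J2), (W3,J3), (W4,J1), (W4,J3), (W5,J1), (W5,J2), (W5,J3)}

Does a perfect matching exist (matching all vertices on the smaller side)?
Yes, perfect matching exists (size 3)

Perfect matching: {(W1,J2), (W3,J3), (W5,J1)}
All 3 vertices on the smaller side are matched.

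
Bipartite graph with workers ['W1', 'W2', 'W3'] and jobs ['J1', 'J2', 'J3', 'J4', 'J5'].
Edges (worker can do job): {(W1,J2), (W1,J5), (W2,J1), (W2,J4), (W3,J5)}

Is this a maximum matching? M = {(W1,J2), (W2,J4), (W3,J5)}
Yes, size 3 is maximum

Proposed matching has size 3.
Maximum matching size for this graph: 3.

This is a maximum matching.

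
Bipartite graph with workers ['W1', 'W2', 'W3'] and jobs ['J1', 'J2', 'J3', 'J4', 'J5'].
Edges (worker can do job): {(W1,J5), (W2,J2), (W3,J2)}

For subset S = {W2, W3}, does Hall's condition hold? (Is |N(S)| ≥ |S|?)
No: |N(S)| = 1, |S| = 2

Subset S = {W2, W3}
Neighbors N(S) = {J2}

|N(S)| = 1, |S| = 2
Hall's condition: |N(S)| ≥ |S| is NOT satisfied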